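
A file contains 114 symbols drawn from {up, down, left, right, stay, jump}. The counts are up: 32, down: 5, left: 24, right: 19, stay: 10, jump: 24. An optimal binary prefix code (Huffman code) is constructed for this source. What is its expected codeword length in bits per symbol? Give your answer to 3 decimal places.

Probabilities are the counts divided by 114.
Repeatedly combine the two least-probable nodes; the expected code length is the sum of the merged weights.
merge 5/114 + 5/57 → 5/38
merge 5/38 + 1/6 → 17/57
merge 4/19 + 4/19 → 8/19
merge 16/57 + 17/57 → 11/19
merge 8/19 + 11/19 → 1
L = 5/38 + 17/57 + 8/19 + 11/19 + 1 = 277/114 ≈ 2.430 bits/symbol.

2.430 bits/symbol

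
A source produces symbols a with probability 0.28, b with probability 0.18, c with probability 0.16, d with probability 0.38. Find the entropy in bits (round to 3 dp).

1.913 bits

H = −Σ pᵢ log₂ pᵢ.
−0.28·log₂(0.28) = 0.5142
−0.18·log₂(0.18) = 0.4453
−0.16·log₂(0.16) = 0.4230
−0.38·log₂(0.38) = 0.5305
Sum ≈ 1.9130 → 1.913 bits.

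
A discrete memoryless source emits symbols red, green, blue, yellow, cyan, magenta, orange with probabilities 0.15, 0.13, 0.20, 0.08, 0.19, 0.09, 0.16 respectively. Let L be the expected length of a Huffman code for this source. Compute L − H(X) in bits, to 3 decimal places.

Entropy H = −Σ p log₂ p ≈ 2.7400 bits.
Huffman merges: 2/25+9/100→17/100; 13/100+3/20→7/25; 4/25+17/100→33/100; 19/100+1/5→39/100; 7/25+33/100→61/100; 39/100+61/100→1. L = 139/50 ≈ 2.7800.
L − H = 2.7800 − 2.7400 = 0.040 bits.

0.040 bits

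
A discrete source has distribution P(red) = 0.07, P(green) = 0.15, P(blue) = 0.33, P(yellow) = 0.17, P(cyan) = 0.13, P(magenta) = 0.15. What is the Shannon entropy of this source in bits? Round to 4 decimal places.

H = −Σ pᵢ log₂ pᵢ.
−0.07·log₂(0.07) = 0.2686
−0.15·log₂(0.15) = 0.4105
−0.33·log₂(0.33) = 0.5278
−0.17·log₂(0.17) = 0.4346
−0.13·log₂(0.13) = 0.3826
−0.15·log₂(0.15) = 0.4105
Sum ≈ 2.4347 → 2.4347 bits.

2.4347 bits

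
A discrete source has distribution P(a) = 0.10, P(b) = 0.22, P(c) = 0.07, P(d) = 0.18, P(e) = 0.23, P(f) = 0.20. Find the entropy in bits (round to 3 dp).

H = −Σ pᵢ log₂ pᵢ.
−0.10·log₂(0.10) = 0.3322
−0.22·log₂(0.22) = 0.4806
−0.07·log₂(0.07) = 0.2686
−0.18·log₂(0.18) = 0.4453
−0.23·log₂(0.23) = 0.4877
−0.20·log₂(0.20) = 0.4644
Sum ≈ 2.4787 → 2.479 bits.

2.479 bits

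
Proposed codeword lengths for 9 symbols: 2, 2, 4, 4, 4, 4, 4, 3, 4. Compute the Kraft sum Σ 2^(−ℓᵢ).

With common denominator 2^4 = 16: Σ 2^(−ℓᵢ) = 4/16 + 4/16 + 1/16 + 1/16 + 1/16 + 1/16 + 1/16 + 2/16 + 1/16 = 16/16 = 1.

1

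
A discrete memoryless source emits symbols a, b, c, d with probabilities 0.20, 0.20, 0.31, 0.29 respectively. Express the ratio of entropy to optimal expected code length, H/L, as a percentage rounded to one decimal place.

98.5%

Entropy H = −Σ p log₂ p ≈ 1.9705 bits.
Huffman merges: 1/5+1/5→2/5; 29/100+31/100→3/5; 2/5+3/5→1. L = 2 ≈ 2.0000.
Efficiency = H/L = 1.9705/2.0000 = 98.5%.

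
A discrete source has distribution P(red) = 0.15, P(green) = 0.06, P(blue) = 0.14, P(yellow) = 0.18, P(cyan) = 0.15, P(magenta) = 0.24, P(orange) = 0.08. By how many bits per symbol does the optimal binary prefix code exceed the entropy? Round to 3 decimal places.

0.027 bits

Entropy H = −Σ p log₂ p ≈ 2.6927 bits.
Huffman merges: 3/50+2/25→7/50; 7/50+7/50→7/25; 3/20+3/20→3/10; 9/50+6/25→21/50; 7/25+3/10→29/50; 21/50+29/50→1. L = 68/25 ≈ 2.7200.
L − H = 2.7200 − 2.6927 = 0.027 bits.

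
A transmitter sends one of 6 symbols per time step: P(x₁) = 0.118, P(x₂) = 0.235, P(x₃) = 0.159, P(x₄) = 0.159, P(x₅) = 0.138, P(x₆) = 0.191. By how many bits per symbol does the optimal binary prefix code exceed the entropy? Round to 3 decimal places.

Entropy H = −Σ p log₂ p ≈ 2.5489 bits.
Huffman merges: 59/500+69/500→32/125; 159/1000+159/1000→159/500; 191/1000+47/200→213/500; 32/125+159/500→287/500; 213/500+287/500→1. L = 1287/500 ≈ 2.5740.
L − H = 2.5740 − 2.5489 = 0.025 bits.

0.025 bits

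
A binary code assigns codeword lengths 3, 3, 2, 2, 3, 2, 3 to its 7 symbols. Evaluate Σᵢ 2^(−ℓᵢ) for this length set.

1.25

With common denominator 2^3 = 8: Σ 2^(−ℓᵢ) = 1/8 + 1/8 + 2/8 + 2/8 + 1/8 + 2/8 + 1/8 = 10/8 = 1.25.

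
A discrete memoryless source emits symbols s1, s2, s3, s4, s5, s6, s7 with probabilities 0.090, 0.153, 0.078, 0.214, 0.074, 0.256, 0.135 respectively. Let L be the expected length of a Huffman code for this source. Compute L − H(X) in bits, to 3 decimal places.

Entropy H = −Σ p log₂ p ≈ 2.6613 bits.
Huffman merges: 37/500+39/500→19/125; 9/100+27/200→9/40; 19/125+153/1000→61/200; 107/500+9/40→439/1000; 32/125+61/200→561/1000; 439/1000+561/1000→1. L = 1341/500 ≈ 2.6820.
L − H = 2.6820 − 2.6613 = 0.021 bits.

0.021 bits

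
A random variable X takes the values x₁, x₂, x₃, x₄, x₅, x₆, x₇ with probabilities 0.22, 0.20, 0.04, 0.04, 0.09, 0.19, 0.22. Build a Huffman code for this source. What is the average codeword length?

2.61 bits/symbol

Repeatedly combine the two least-probable nodes; the expected code length is the sum of the merged weights.
merge 1/25 + 1/25 → 2/25
merge 2/25 + 9/100 → 17/100
merge 17/100 + 19/100 → 9/25
merge 1/5 + 11/50 → 21/50
merge 11/50 + 9/25 → 29/50
merge 21/50 + 29/50 → 1
L = 2/25 + 17/100 + 9/25 + 21/50 + 29/50 + 1 = 261/100 = 2.61 bits/symbol.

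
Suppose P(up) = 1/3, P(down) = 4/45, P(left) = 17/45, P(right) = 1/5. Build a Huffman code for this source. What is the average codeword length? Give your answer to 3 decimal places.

1.911 bits/symbol

Repeatedly combine the two least-probable nodes; the expected code length is the sum of the merged weights.
merge 4/45 + 1/5 → 13/45
merge 13/45 + 1/3 → 28/45
merge 17/45 + 28/45 → 1
L = 13/45 + 28/45 + 1 = 86/45 ≈ 1.911 bits/symbol.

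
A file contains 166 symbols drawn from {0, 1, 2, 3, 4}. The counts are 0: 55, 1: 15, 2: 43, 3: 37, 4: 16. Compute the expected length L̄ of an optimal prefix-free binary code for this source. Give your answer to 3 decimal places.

2.187 bits/symbol

Probabilities are the counts divided by 166.
Repeatedly combine the two least-probable nodes; the expected code length is the sum of the merged weights.
merge 15/166 + 8/83 → 31/166
merge 31/166 + 37/166 → 34/83
merge 43/166 + 55/166 → 49/83
merge 34/83 + 49/83 → 1
L = 31/166 + 34/83 + 49/83 + 1 = 363/166 ≈ 2.187 bits/symbol.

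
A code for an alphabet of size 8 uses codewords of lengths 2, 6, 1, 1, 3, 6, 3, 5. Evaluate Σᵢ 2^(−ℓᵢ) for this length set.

With common denominator 2^6 = 64: Σ 2^(−ℓᵢ) = 16/64 + 1/64 + 32/64 + 32/64 + 8/64 + 1/64 + 8/64 + 2/64 = 100/64 = 1.5625.

1.5625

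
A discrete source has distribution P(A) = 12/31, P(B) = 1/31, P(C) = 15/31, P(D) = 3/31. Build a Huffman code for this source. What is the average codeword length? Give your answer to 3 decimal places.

1.645 bits/symbol

Repeatedly combine the two least-probable nodes; the expected code length is the sum of the merged weights.
merge 1/31 + 3/31 → 4/31
merge 4/31 + 12/31 → 16/31
merge 15/31 + 16/31 → 1
L = 4/31 + 16/31 + 1 = 51/31 ≈ 1.645 bits/symbol.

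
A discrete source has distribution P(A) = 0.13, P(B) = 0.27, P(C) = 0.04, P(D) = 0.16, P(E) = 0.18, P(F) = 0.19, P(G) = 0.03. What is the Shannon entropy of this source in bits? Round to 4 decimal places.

H = −Σ pᵢ log₂ pᵢ.
−0.13·log₂(0.13) = 0.3826
−0.27·log₂(0.27) = 0.5100
−0.04·log₂(0.04) = 0.1858
−0.16·log₂(0.16) = 0.4230
−0.18·log₂(0.18) = 0.4453
−0.19·log₂(0.19) = 0.4552
−0.03·log₂(0.03) = 0.1518
Sum ≈ 2.5537 → 2.5537 bits.

2.5537 bits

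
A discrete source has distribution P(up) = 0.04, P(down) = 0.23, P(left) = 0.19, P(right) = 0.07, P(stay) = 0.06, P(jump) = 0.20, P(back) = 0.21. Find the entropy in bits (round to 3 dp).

2.578 bits

H = −Σ pᵢ log₂ pᵢ.
−0.04·log₂(0.04) = 0.1858
−0.23·log₂(0.23) = 0.4877
−0.19·log₂(0.19) = 0.4552
−0.07·log₂(0.07) = 0.2686
−0.06·log₂(0.06) = 0.2435
−0.20·log₂(0.20) = 0.4644
−0.21·log₂(0.21) = 0.4728
Sum ≈ 2.5779 → 2.578 bits.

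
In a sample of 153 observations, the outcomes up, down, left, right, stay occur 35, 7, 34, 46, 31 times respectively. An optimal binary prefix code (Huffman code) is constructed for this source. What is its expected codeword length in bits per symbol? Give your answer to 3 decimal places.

2.248 bits/symbol

Probabilities are the counts divided by 153.
Repeatedly combine the two least-probable nodes; the expected code length is the sum of the merged weights.
merge 7/153 + 31/153 → 38/153
merge 2/9 + 35/153 → 23/51
merge 38/153 + 46/153 → 28/51
merge 23/51 + 28/51 → 1
L = 38/153 + 23/51 + 28/51 + 1 = 344/153 ≈ 2.248 bits/symbol.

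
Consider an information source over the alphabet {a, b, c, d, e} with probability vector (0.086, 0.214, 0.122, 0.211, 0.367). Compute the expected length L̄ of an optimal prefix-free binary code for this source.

2.208 bits/symbol

Repeatedly combine the two least-probable nodes; the expected code length is the sum of the merged weights.
merge 43/500 + 61/500 → 26/125
merge 26/125 + 211/1000 → 419/1000
merge 107/500 + 367/1000 → 581/1000
merge 419/1000 + 581/1000 → 1
L = 26/125 + 419/1000 + 581/1000 + 1 = 276/125 = 2.208 bits/symbol.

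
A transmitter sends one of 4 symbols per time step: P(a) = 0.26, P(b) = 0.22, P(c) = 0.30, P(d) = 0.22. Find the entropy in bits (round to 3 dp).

1.988 bits

H = −Σ pᵢ log₂ pᵢ.
−0.26·log₂(0.26) = 0.5053
−0.22·log₂(0.22) = 0.4806
−0.30·log₂(0.30) = 0.5211
−0.22·log₂(0.22) = 0.4806
Sum ≈ 1.9875 → 1.988 bits.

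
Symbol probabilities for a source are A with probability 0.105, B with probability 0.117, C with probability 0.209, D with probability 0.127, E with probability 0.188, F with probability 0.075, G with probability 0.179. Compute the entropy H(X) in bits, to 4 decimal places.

2.7315 bits

H = −Σ pᵢ log₂ pᵢ.
−0.105·log₂(0.105) = 0.3414
−0.117·log₂(0.117) = 0.3622
−0.209·log₂(0.209) = 0.4720
−0.127·log₂(0.127) = 0.3781
−0.188·log₂(0.188) = 0.4533
−0.075·log₂(0.075) = 0.2803
−0.179·log₂(0.179) = 0.4443
Sum ≈ 2.7315 → 2.7315 bits.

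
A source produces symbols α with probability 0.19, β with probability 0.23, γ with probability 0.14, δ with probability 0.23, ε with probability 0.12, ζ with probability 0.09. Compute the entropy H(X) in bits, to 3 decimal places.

H = −Σ pᵢ log₂ pᵢ.
−0.19·log₂(0.19) = 0.4552
−0.23·log₂(0.23) = 0.4877
−0.14·log₂(0.14) = 0.3971
−0.23·log₂(0.23) = 0.4877
−0.12·log₂(0.12) = 0.3671
−0.09·log₂(0.09) = 0.3127
Sum ≈ 2.5074 → 2.507 bits.

2.507 bits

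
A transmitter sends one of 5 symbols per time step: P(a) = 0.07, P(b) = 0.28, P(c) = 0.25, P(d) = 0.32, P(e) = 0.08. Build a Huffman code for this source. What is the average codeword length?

Repeatedly combine the two least-probable nodes; the expected code length is the sum of the merged weights.
merge 7/100 + 2/25 → 3/20
merge 3/20 + 1/4 → 2/5
merge 7/25 + 8/25 → 3/5
merge 2/5 + 3/5 → 1
L = 3/20 + 2/5 + 3/5 + 1 = 43/20 = 2.15 bits/symbol.

2.15 bits/symbol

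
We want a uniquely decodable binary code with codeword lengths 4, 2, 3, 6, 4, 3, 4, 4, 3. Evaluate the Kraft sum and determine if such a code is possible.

With common denominator 2^6 = 64: Σ 2^(−ℓᵢ) = 4/64 + 16/64 + 8/64 + 1/64 + 4/64 + 8/64 + 4/64 + 4/64 + 8/64 = 57/64 = 0.890625.
Kraft's inequality requires Σ ≤ 1; here Σ = 0.890625 ≤ 1, so such a prefix code exists.

0.890625; yes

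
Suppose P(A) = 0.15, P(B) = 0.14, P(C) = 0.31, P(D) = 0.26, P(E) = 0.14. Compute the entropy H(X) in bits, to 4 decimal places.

H = −Σ pᵢ log₂ pᵢ.
−0.15·log₂(0.15) = 0.4105
−0.14·log₂(0.14) = 0.3971
−0.31·log₂(0.31) = 0.5238
−0.26·log₂(0.26) = 0.5053
−0.14·log₂(0.14) = 0.3971
Sum ≈ 2.2338 → 2.2338 bits.

2.2338 bits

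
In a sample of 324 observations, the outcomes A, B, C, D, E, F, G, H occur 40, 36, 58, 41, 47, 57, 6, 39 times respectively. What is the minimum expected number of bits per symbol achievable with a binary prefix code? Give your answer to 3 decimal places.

2.951 bits/symbol

Probabilities are the counts divided by 324.
Repeatedly combine the two least-probable nodes; the expected code length is the sum of the merged weights.
merge 1/54 + 1/9 → 7/54
merge 13/108 + 10/81 → 79/324
merge 41/324 + 7/54 → 83/324
merge 47/324 + 19/108 → 26/81
merge 29/162 + 79/324 → 137/324
merge 83/324 + 26/81 → 187/324
merge 137/324 + 187/324 → 1
L = 7/54 + 79/324 + 83/324 + 26/81 + 137/324 + 187/324 + 1 = 239/81 ≈ 2.951 bits/symbol.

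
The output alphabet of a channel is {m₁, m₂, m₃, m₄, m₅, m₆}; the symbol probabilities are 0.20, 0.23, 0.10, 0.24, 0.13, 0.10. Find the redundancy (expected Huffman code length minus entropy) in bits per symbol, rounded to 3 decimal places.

Entropy H = −Σ p log₂ p ≈ 2.4932 bits.
Huffman merges: 1/10+1/10→1/5; 13/100+1/5→33/100; 1/5+23/100→43/100; 6/25+33/100→57/100; 43/100+57/100→1. L = 253/100 ≈ 2.5300.
L − H = 2.5300 − 2.4932 = 0.037 bits.

0.037 bits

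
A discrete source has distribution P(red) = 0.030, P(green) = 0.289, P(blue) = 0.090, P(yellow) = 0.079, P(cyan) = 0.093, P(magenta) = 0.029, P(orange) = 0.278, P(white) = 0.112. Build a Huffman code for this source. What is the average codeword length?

Repeatedly combine the two least-probable nodes; the expected code length is the sum of the merged weights.
merge 29/1000 + 3/100 → 59/1000
merge 59/1000 + 79/1000 → 69/500
merge 9/100 + 93/1000 → 183/1000
merge 14/125 + 69/500 → 1/4
merge 183/1000 + 1/4 → 433/1000
merge 139/500 + 289/1000 → 567/1000
merge 433/1000 + 567/1000 → 1
L = 59/1000 + 69/500 + 183/1000 + 1/4 + 433/1000 + 567/1000 + 1 = 263/100 = 2.63 bits/symbol.

2.63 bits/symbol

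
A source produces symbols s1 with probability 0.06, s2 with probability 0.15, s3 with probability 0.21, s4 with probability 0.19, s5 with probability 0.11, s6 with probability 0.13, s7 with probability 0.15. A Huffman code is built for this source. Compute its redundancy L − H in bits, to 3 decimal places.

0.044 bits

Entropy H = −Σ p log₂ p ≈ 2.7256 bits.
Huffman merges: 3/50+11/100→17/100; 13/100+3/20→7/25; 3/20+17/100→8/25; 19/100+21/100→2/5; 7/25+8/25→3/5; 2/5+3/5→1. L = 277/100 ≈ 2.7700.
L − H = 2.7700 − 2.7256 = 0.044 bits.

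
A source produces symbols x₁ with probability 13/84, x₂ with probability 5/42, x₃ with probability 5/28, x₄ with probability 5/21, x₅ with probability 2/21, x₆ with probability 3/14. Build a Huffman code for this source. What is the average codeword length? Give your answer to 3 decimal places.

2.548 bits/symbol

Repeatedly combine the two least-probable nodes; the expected code length is the sum of the merged weights.
merge 2/21 + 5/42 → 3/14
merge 13/84 + 5/28 → 1/3
merge 3/14 + 3/14 → 3/7
merge 5/21 + 1/3 → 4/7
merge 3/7 + 4/7 → 1
L = 3/14 + 1/3 + 3/7 + 4/7 + 1 = 107/42 ≈ 2.548 bits/symbol.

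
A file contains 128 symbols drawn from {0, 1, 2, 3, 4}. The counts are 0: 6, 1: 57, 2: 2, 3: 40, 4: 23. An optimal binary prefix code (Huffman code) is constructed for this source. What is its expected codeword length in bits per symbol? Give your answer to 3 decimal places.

Probabilities are the counts divided by 128.
Repeatedly combine the two least-probable nodes; the expected code length is the sum of the merged weights.
merge 1/64 + 3/64 → 1/16
merge 1/16 + 23/128 → 31/128
merge 31/128 + 5/16 → 71/128
merge 57/128 + 71/128 → 1
L = 1/16 + 31/128 + 71/128 + 1 = 119/64 ≈ 1.859 bits/symbol.

1.859 bits/symbol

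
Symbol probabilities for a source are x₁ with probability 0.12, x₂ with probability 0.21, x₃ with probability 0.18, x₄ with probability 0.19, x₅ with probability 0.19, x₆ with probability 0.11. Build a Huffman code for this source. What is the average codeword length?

Repeatedly combine the two least-probable nodes; the expected code length is the sum of the merged weights.
merge 11/100 + 3/25 → 23/100
merge 9/50 + 19/100 → 37/100
merge 19/100 + 21/100 → 2/5
merge 23/100 + 37/100 → 3/5
merge 2/5 + 3/5 → 1
L = 23/100 + 37/100 + 2/5 + 3/5 + 1 = 13/5 = 2.6 bits/symbol.

2.6 bits/symbol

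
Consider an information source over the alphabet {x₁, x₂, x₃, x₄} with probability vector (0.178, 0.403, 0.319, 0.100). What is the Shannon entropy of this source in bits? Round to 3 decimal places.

1.830 bits

H = −Σ pᵢ log₂ pᵢ.
−0.178·log₂(0.178) = 0.4432
−0.403·log₂(0.403) = 0.5284
−0.319·log₂(0.319) = 0.5258
−0.100·log₂(0.100) = 0.3322
Sum ≈ 1.8296 → 1.830 bits.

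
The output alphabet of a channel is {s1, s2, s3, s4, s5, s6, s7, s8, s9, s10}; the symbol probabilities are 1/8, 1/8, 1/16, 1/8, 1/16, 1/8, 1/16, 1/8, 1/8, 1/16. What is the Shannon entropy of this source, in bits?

Each probability is a power of 1/2, so log₂(1/p) is an integer.
H = Σ p·log₂(1/p) = 1/8·3 + 1/8·3 + 1/16·4 + 1/8·3 + 1/16·4 + 1/8·3 + 1/16·4 + 1/8·3 + 1/8·3 + 1/16·4 = 3.25 bits.

3.25 bits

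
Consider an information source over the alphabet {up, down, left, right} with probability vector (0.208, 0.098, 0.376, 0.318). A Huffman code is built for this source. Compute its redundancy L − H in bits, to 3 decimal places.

Entropy H = −Σ p log₂ p ≈ 1.8558 bits.
Huffman merges: 49/500+26/125→153/500; 153/500+159/500→78/125; 47/125+78/125→1. L = 193/100 ≈ 1.9300.
L − H = 1.9300 − 1.8558 = 0.074 bits.

0.074 bits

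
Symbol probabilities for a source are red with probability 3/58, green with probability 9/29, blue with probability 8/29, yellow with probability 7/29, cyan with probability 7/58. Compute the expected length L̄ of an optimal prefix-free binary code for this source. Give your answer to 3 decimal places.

2.172 bits/symbol

Repeatedly combine the two least-probable nodes; the expected code length is the sum of the merged weights.
merge 3/58 + 7/58 → 5/29
merge 5/29 + 7/29 → 12/29
merge 8/29 + 9/29 → 17/29
merge 12/29 + 17/29 → 1
L = 5/29 + 12/29 + 17/29 + 1 = 63/29 ≈ 2.172 bits/symbol.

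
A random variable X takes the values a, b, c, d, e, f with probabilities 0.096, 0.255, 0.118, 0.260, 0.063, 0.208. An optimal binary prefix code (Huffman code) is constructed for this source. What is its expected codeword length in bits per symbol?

2.436 bits/symbol

Repeatedly combine the two least-probable nodes; the expected code length is the sum of the merged weights.
merge 63/1000 + 12/125 → 159/1000
merge 59/500 + 159/1000 → 277/1000
merge 26/125 + 51/200 → 463/1000
merge 13/50 + 277/1000 → 537/1000
merge 463/1000 + 537/1000 → 1
L = 159/1000 + 277/1000 + 463/1000 + 537/1000 + 1 = 609/250 = 2.436 bits/symbol.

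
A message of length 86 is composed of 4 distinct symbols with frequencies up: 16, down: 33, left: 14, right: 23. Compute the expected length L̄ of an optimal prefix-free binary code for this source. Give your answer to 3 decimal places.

1.965 bits/symbol

Probabilities are the counts divided by 86.
Repeatedly combine the two least-probable nodes; the expected code length is the sum of the merged weights.
merge 7/43 + 8/43 → 15/43
merge 23/86 + 15/43 → 53/86
merge 33/86 + 53/86 → 1
L = 15/43 + 53/86 + 1 = 169/86 ≈ 1.965 bits/symbol.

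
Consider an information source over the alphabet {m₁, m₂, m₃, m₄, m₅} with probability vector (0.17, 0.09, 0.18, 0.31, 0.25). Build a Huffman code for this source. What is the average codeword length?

Repeatedly combine the two least-probable nodes; the expected code length is the sum of the merged weights.
merge 9/100 + 17/100 → 13/50
merge 9/50 + 1/4 → 43/100
merge 13/50 + 31/100 → 57/100
merge 43/100 + 57/100 → 1
L = 13/50 + 43/100 + 57/100 + 1 = 113/50 = 2.26 bits/symbol.

2.26 bits/symbol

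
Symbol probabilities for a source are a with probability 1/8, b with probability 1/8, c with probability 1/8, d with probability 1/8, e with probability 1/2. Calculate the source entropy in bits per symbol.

2 bits

Each probability is a power of 1/2, so log₂(1/p) is an integer.
H = Σ p·log₂(1/p) = 1/8·3 + 1/8·3 + 1/8·3 + 1/8·3 + 1/2·1 = 2 bits.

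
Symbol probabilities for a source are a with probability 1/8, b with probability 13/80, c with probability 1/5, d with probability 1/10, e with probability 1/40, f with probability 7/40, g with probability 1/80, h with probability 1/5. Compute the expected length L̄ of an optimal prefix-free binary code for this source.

Repeatedly combine the two least-probable nodes; the expected code length is the sum of the merged weights.
merge 1/80 + 1/40 → 3/80
merge 3/80 + 1/10 → 11/80
merge 1/8 + 11/80 → 21/80
merge 13/80 + 7/40 → 27/80
merge 1/5 + 1/5 → 2/5
merge 21/80 + 27/80 → 3/5
merge 2/5 + 3/5 → 1
L = 3/80 + 11/80 + 21/80 + 27/80 + 2/5 + 3/5 + 1 = 111/40 = 2.775 bits/symbol.

2.775 bits/symbol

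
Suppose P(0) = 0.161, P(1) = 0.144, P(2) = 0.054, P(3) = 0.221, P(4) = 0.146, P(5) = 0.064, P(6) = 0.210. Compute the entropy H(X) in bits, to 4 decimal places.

H = −Σ pᵢ log₂ pᵢ.
−0.161·log₂(0.161) = 0.4242
−0.144·log₂(0.144) = 0.4026
−0.054·log₂(0.054) = 0.2274
−0.221·log₂(0.221) = 0.4813
−0.146·log₂(0.146) = 0.4053
−0.064·log₂(0.064) = 0.2538
−0.210·log₂(0.210) = 0.4728
Sum ≈ 2.6674 → 2.6674 bits.

2.6674 bits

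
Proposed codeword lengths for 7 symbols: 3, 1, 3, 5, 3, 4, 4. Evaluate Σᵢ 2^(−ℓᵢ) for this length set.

1.03125

With common denominator 2^5 = 32: Σ 2^(−ℓᵢ) = 4/32 + 16/32 + 4/32 + 1/32 + 4/32 + 2/32 + 2/32 = 33/32 = 1.03125.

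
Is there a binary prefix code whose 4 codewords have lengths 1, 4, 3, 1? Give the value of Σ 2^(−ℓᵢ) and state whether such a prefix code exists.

1.1875; no

With common denominator 2^4 = 16: Σ 2^(−ℓᵢ) = 8/16 + 1/16 + 2/16 + 8/16 = 19/16 = 1.1875.
Kraft's inequality requires Σ ≤ 1; here Σ = 1.1875 > 1, so no such prefix code exists.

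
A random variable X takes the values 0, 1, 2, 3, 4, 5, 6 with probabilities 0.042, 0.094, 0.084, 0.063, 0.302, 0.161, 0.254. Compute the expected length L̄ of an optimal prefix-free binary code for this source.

2.549 bits/symbol

Repeatedly combine the two least-probable nodes; the expected code length is the sum of the merged weights.
merge 21/500 + 63/1000 → 21/200
merge 21/250 + 47/500 → 89/500
merge 21/200 + 161/1000 → 133/500
merge 89/500 + 127/500 → 54/125
merge 133/500 + 151/500 → 71/125
merge 54/125 + 71/125 → 1
L = 21/200 + 89/500 + 133/500 + 54/125 + 71/125 + 1 = 2549/1000 = 2.549 bits/symbol.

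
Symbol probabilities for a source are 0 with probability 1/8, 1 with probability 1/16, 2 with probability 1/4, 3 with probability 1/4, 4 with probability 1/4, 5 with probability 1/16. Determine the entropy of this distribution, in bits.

Each probability is a power of 1/2, so log₂(1/p) is an integer.
H = Σ p·log₂(1/p) = 1/8·3 + 1/16·4 + 1/4·2 + 1/4·2 + 1/4·2 + 1/16·4 = 2.375 bits.

2.375 bits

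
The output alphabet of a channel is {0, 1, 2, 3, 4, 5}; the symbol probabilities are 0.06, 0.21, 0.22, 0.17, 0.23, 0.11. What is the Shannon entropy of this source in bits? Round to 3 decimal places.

2.469 bits

H = −Σ pᵢ log₂ pᵢ.
−0.06·log₂(0.06) = 0.2435
−0.21·log₂(0.21) = 0.4728
−0.22·log₂(0.22) = 0.4806
−0.17·log₂(0.17) = 0.4346
−0.23·log₂(0.23) = 0.4877
−0.11·log₂(0.11) = 0.3503
Sum ≈ 2.4695 → 2.469 bits.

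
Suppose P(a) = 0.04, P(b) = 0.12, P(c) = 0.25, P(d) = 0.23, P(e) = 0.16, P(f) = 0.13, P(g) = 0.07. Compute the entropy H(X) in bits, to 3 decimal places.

H = −Σ pᵢ log₂ pᵢ.
−0.04·log₂(0.04) = 0.1858
−0.12·log₂(0.12) = 0.3671
−0.25·log₂(0.25) = 0.5000
−0.23·log₂(0.23) = 0.4877
−0.16·log₂(0.16) = 0.4230
−0.13·log₂(0.13) = 0.3826
−0.07·log₂(0.07) = 0.2686
Sum ≈ 2.6147 → 2.615 bits.

2.615 bits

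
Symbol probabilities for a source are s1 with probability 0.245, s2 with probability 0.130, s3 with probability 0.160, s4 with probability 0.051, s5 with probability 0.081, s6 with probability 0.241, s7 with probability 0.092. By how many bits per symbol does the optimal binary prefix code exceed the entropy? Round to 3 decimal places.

Entropy H = −Σ p log₂ p ≈ 2.6269 bits.
Huffman merges: 51/1000+81/1000→33/250; 23/250+13/100→111/500; 33/250+4/25→73/250; 111/500+241/1000→463/1000; 49/200+73/250→537/1000; 463/1000+537/1000→1. L = 1323/500 ≈ 2.6460.
L − H = 2.6460 − 2.6269 = 0.019 bits.

0.019 bits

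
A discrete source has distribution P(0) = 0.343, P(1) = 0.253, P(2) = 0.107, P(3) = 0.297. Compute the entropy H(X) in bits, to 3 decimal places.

H = −Σ pᵢ log₂ pᵢ.
−0.343·log₂(0.343) = 0.5295
−0.253·log₂(0.253) = 0.5016
−0.107·log₂(0.107) = 0.3450
−0.297·log₂(0.297) = 0.5202
Sum ≈ 1.8963 → 1.896 bits.

1.896 bits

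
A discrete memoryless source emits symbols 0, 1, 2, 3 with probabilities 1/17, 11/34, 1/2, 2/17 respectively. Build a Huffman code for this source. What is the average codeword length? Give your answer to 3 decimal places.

1.676 bits/symbol

Repeatedly combine the two least-probable nodes; the expected code length is the sum of the merged weights.
merge 1/17 + 2/17 → 3/17
merge 3/17 + 11/34 → 1/2
merge 1/2 + 1/2 → 1
L = 3/17 + 1/2 + 1 = 57/34 ≈ 1.676 bits/symbol.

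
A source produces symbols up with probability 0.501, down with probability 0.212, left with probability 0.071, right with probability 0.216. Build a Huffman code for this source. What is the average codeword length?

Repeatedly combine the two least-probable nodes; the expected code length is the sum of the merged weights.
merge 71/1000 + 53/250 → 283/1000
merge 27/125 + 283/1000 → 499/1000
merge 499/1000 + 501/1000 → 1
L = 283/1000 + 499/1000 + 1 = 891/500 = 1.782 bits/symbol.

1.782 bits/symbol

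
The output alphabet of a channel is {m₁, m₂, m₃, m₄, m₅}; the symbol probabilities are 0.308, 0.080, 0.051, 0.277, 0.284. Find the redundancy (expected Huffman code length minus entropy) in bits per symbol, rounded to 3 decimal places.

Entropy H = −Σ p log₂ p ≈ 2.0625 bits.
Huffman merges: 51/1000+2/25→131/1000; 131/1000+277/1000→51/125; 71/250+77/250→74/125; 51/125+74/125→1. L = 2131/1000 ≈ 2.1310.
L − H = 2.1310 − 2.0625 = 0.068 bits.

0.068 bits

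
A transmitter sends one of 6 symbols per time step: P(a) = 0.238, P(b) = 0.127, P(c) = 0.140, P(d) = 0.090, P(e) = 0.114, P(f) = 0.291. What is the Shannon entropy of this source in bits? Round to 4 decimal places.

2.4561 bits

H = −Σ pᵢ log₂ pᵢ.
−0.238·log₂(0.238) = 0.4929
−0.127·log₂(0.127) = 0.3781
−0.140·log₂(0.140) = 0.3971
−0.090·log₂(0.090) = 0.3127
−0.114·log₂(0.114) = 0.3571
−0.291·log₂(0.291) = 0.5182
Sum ≈ 2.4561 → 2.4561 bits.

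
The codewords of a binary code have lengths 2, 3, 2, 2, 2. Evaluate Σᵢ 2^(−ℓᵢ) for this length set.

With common denominator 2^3 = 8: Σ 2^(−ℓᵢ) = 2/8 + 1/8 + 2/8 + 2/8 + 2/8 = 9/8 = 1.125.

1.125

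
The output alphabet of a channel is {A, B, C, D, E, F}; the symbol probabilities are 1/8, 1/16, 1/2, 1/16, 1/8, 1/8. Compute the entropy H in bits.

2.125 bits

Each probability is a power of 1/2, so log₂(1/p) is an integer.
H = Σ p·log₂(1/p) = 1/8·3 + 1/16·4 + 1/2·1 + 1/16·4 + 1/8·3 + 1/8·3 = 2.125 bits.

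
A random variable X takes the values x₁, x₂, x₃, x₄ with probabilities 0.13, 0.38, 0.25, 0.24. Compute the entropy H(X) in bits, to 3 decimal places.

1.907 bits

H = −Σ pᵢ log₂ pᵢ.
−0.13·log₂(0.13) = 0.3826
−0.38·log₂(0.38) = 0.5305
−0.25·log₂(0.25) = 0.5000
−0.24·log₂(0.24) = 0.4941
Sum ≈ 1.9072 → 1.907 bits.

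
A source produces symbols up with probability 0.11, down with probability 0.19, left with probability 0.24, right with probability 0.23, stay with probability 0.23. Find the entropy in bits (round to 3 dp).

H = −Σ pᵢ log₂ pᵢ.
−0.11·log₂(0.11) = 0.3503
−0.19·log₂(0.19) = 0.4552
−0.24·log₂(0.24) = 0.4941
−0.23·log₂(0.23) = 0.4877
−0.23·log₂(0.23) = 0.4877
Sum ≈ 2.2750 → 2.275 bits.

2.275 bits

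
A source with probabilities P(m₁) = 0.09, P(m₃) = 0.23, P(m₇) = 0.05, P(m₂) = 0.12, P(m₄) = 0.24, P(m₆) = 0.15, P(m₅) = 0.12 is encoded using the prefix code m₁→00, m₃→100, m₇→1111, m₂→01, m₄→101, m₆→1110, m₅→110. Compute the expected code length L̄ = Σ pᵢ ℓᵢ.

2.99 bits/symbol

L̄ = Σ pᵢ·ℓᵢ = 0.09·2 + 0.23·3 + 0.05·4 + 0.12·2 + 0.24·3 + 0.15·4 + 0.12·3 = 2.99 bits/symbol.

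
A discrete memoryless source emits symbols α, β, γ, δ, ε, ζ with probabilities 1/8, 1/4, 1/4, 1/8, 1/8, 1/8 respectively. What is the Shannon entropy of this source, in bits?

Each probability is a power of 1/2, so log₂(1/p) is an integer.
H = Σ p·log₂(1/p) = 1/8·3 + 1/4·2 + 1/4·2 + 1/8·3 + 1/8·3 + 1/8·3 = 2.5 bits.

2.5 bits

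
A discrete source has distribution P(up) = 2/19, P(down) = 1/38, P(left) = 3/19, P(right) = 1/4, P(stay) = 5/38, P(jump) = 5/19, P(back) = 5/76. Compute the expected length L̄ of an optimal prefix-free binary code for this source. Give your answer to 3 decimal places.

2.579 bits/symbol

Repeatedly combine the two least-probable nodes; the expected code length is the sum of the merged weights.
merge 1/38 + 5/76 → 7/76
merge 7/76 + 2/19 → 15/76
merge 5/38 + 3/19 → 11/38
merge 15/76 + 1/4 → 17/38
merge 5/19 + 11/38 → 21/38
merge 17/38 + 21/38 → 1
L = 7/76 + 15/76 + 11/38 + 17/38 + 21/38 + 1 = 49/19 ≈ 2.579 bits/symbol.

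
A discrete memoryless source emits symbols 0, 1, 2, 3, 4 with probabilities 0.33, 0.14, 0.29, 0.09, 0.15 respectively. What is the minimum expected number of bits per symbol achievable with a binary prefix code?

2.23 bits/symbol

Repeatedly combine the two least-probable nodes; the expected code length is the sum of the merged weights.
merge 9/100 + 7/50 → 23/100
merge 3/20 + 23/100 → 19/50
merge 29/100 + 33/100 → 31/50
merge 19/50 + 31/50 → 1
L = 23/100 + 19/50 + 31/50 + 1 = 223/100 = 2.23 bits/symbol.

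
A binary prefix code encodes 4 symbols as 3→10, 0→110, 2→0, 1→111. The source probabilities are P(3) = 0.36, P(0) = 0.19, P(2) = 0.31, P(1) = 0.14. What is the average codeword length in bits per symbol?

L̄ = Σ pᵢ·ℓᵢ = 0.36·2 + 0.19·3 + 0.31·1 + 0.14·3 = 2.02 bits/symbol.

2.02 bits/symbol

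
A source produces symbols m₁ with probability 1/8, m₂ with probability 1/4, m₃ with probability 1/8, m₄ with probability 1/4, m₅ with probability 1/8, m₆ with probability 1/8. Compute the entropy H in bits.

2.5 bits

Each probability is a power of 1/2, so log₂(1/p) is an integer.
H = Σ p·log₂(1/p) = 1/8·3 + 1/4·2 + 1/8·3 + 1/4·2 + 1/8·3 + 1/8·3 = 2.5 bits.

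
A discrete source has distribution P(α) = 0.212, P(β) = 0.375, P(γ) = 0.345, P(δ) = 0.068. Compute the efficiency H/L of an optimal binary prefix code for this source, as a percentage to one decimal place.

Entropy H = −Σ p log₂ p ≈ 1.7985 bits.
Huffman merges: 17/250+53/250→7/25; 7/25+69/200→5/8; 3/8+5/8→1. L = 381/200 ≈ 1.9050.
Efficiency = H/L = 1.7985/1.9050 = 94.4%.

94.4%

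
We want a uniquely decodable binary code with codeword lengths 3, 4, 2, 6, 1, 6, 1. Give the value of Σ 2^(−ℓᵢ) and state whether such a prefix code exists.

With common denominator 2^6 = 64: Σ 2^(−ℓᵢ) = 8/64 + 4/64 + 16/64 + 1/64 + 32/64 + 1/64 + 32/64 = 94/64 = 1.46875.
Kraft's inequality requires Σ ≤ 1; here Σ = 1.46875 > 1, so no such prefix code exists.

1.46875; no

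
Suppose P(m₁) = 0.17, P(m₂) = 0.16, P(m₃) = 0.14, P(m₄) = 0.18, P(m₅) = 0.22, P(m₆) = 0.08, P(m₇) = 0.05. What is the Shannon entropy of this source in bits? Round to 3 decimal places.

2.688 bits

H = −Σ pᵢ log₂ pᵢ.
−0.17·log₂(0.17) = 0.4346
−0.16·log₂(0.16) = 0.4230
−0.14·log₂(0.14) = 0.3971
−0.18·log₂(0.18) = 0.4453
−0.22·log₂(0.22) = 0.4806
−0.08·log₂(0.08) = 0.2915
−0.05·log₂(0.05) = 0.2161
Sum ≈ 2.6882 → 2.688 bits.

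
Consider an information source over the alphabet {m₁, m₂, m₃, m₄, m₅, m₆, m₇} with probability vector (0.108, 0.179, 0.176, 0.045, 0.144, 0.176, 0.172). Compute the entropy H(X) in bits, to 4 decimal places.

H = −Σ pᵢ log₂ pᵢ.
−0.108·log₂(0.108) = 0.3468
−0.179·log₂(0.179) = 0.4443
−0.176·log₂(0.176) = 0.4411
−0.045·log₂(0.045) = 0.2013
−0.144·log₂(0.144) = 0.4026
−0.176·log₂(0.176) = 0.4411
−0.172·log₂(0.172) = 0.4368
Sum ≈ 2.7140 → 2.7140 bits.

2.7140 bits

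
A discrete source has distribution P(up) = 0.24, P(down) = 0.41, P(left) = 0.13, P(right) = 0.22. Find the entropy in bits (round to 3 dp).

H = −Σ pᵢ log₂ pᵢ.
−0.24·log₂(0.24) = 0.4941
−0.41·log₂(0.41) = 0.5274
−0.13·log₂(0.13) = 0.3826
−0.22·log₂(0.22) = 0.4806
Sum ≈ 1.8847 → 1.885 bits.

1.885 bits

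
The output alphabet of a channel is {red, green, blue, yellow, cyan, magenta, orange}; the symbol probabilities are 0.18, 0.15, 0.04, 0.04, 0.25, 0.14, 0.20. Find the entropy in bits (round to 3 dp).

H = −Σ pᵢ log₂ pᵢ.
−0.18·log₂(0.18) = 0.4453
−0.15·log₂(0.15) = 0.4105
−0.04·log₂(0.04) = 0.1858
−0.04·log₂(0.04) = 0.1858
−0.25·log₂(0.25) = 0.5000
−0.14·log₂(0.14) = 0.3971
−0.20·log₂(0.20) = 0.4644
Sum ≈ 2.5889 → 2.589 bits.

2.589 bits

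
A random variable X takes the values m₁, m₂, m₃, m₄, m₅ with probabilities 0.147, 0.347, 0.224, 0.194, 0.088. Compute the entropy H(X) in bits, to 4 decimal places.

2.1875 bits

H = −Σ pᵢ log₂ pᵢ.
−0.147·log₂(0.147) = 0.4066
−0.347·log₂(0.347) = 0.5299
−0.224·log₂(0.224) = 0.4835
−0.194·log₂(0.194) = 0.4590
−0.088·log₂(0.088) = 0.3086
Sum ≈ 2.1875 → 2.1875 bits.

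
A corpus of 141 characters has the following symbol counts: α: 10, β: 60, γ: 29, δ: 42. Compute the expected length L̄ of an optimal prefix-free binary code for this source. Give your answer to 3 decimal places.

1.851 bits/symbol

Probabilities are the counts divided by 141.
Repeatedly combine the two least-probable nodes; the expected code length is the sum of the merged weights.
merge 10/141 + 29/141 → 13/47
merge 13/47 + 14/47 → 27/47
merge 20/47 + 27/47 → 1
L = 13/47 + 27/47 + 1 = 87/47 ≈ 1.851 bits/symbol.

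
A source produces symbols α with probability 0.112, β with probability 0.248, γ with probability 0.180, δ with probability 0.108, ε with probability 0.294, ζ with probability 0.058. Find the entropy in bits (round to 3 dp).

H = −Σ pᵢ log₂ pᵢ.
−0.112·log₂(0.112) = 0.3537
−0.248·log₂(0.248) = 0.4989
−0.180·log₂(0.180) = 0.4453
−0.108·log₂(0.108) = 0.3468
−0.294·log₂(0.294) = 0.5192
−0.058·log₂(0.058) = 0.2383
Sum ≈ 2.4022 → 2.402 bits.

2.402 bits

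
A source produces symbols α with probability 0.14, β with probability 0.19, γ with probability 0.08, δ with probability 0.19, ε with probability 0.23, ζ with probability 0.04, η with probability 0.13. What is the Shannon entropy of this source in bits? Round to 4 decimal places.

2.6551 bits

H = −Σ pᵢ log₂ pᵢ.
−0.14·log₂(0.14) = 0.3971
−0.19·log₂(0.19) = 0.4552
−0.08·log₂(0.08) = 0.2915
−0.19·log₂(0.19) = 0.4552
−0.23·log₂(0.23) = 0.4877
−0.04·log₂(0.04) = 0.1858
−0.13·log₂(0.13) = 0.3826
Sum ≈ 2.6551 → 2.6551 bits.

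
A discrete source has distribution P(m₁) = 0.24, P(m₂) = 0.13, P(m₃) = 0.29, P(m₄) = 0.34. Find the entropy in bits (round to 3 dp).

1.924 bits

H = −Σ pᵢ log₂ pᵢ.
−0.24·log₂(0.24) = 0.4941
−0.13·log₂(0.13) = 0.3826
−0.29·log₂(0.29) = 0.5179
−0.34·log₂(0.34) = 0.5292
Sum ≈ 1.9239 → 1.924 bits.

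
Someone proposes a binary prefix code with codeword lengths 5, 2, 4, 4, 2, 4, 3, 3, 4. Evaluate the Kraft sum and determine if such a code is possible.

With common denominator 2^5 = 32: Σ 2^(−ℓᵢ) = 1/32 + 8/32 + 2/32 + 2/32 + 8/32 + 2/32 + 4/32 + 4/32 + 2/32 = 33/32 = 1.03125.
Kraft's inequality requires Σ ≤ 1; here Σ = 1.03125 > 1, so no such prefix code exists.

1.03125; no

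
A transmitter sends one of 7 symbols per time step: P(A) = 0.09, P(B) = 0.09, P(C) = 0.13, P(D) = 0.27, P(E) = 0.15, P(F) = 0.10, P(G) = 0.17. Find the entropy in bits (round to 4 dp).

2.6953 bits

H = −Σ pᵢ log₂ pᵢ.
−0.09·log₂(0.09) = 0.3127
−0.09·log₂(0.09) = 0.3127
−0.13·log₂(0.13) = 0.3826
−0.27·log₂(0.27) = 0.5100
−0.15·log₂(0.15) = 0.4105
−0.10·log₂(0.10) = 0.3322
−0.17·log₂(0.17) = 0.4346
Sum ≈ 2.6953 → 2.6953 bits.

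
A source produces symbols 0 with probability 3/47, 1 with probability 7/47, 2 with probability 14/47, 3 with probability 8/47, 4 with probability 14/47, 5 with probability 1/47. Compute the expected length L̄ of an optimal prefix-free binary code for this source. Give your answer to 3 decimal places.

Repeatedly combine the two least-probable nodes; the expected code length is the sum of the merged weights.
merge 1/47 + 3/47 → 4/47
merge 4/47 + 7/47 → 11/47
merge 8/47 + 11/47 → 19/47
merge 14/47 + 14/47 → 28/47
merge 19/47 + 28/47 → 1
L = 4/47 + 11/47 + 19/47 + 28/47 + 1 = 109/47 ≈ 2.319 bits/symbol.

2.319 bits/symbol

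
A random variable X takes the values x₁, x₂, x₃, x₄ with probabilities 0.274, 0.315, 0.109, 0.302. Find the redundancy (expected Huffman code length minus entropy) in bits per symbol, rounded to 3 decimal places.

Entropy H = −Σ p log₂ p ≈ 1.9069 bits.
Huffman merges: 109/1000+137/500→383/1000; 151/500+63/200→617/1000; 383/1000+617/1000→1. L = 2 ≈ 2.0000.
L − H = 2.0000 − 1.9069 = 0.093 bits.

0.093 bits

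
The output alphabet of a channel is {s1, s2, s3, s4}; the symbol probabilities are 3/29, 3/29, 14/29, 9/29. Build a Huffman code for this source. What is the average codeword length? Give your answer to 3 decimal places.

Repeatedly combine the two least-probable nodes; the expected code length is the sum of the merged weights.
merge 3/29 + 3/29 → 6/29
merge 6/29 + 9/29 → 15/29
merge 14/29 + 15/29 → 1
L = 6/29 + 15/29 + 1 = 50/29 ≈ 1.724 bits/symbol.

1.724 bits/symbol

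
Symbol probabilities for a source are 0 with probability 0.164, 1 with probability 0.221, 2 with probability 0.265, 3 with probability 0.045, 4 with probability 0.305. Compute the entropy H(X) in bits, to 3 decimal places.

2.141 bits

H = −Σ pᵢ log₂ pᵢ.
−0.164·log₂(0.164) = 0.4278
−0.221·log₂(0.221) = 0.4813
−0.265·log₂(0.265) = 0.5077
−0.045·log₂(0.045) = 0.2013
−0.305·log₂(0.305) = 0.5225
Sum ≈ 2.1406 → 2.141 bits.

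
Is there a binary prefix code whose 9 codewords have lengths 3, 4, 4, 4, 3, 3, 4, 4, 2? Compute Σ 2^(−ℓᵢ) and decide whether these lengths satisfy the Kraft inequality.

With common denominator 2^4 = 16: Σ 2^(−ℓᵢ) = 2/16 + 1/16 + 1/16 + 1/16 + 2/16 + 2/16 + 1/16 + 1/16 + 4/16 = 15/16 = 0.9375.
Kraft's inequality requires Σ ≤ 1; here Σ = 0.9375 ≤ 1, so such a prefix code exists.

0.9375; yes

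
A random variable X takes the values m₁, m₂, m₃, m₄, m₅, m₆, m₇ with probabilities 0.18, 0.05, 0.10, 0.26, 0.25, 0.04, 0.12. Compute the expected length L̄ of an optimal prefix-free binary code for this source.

2.58 bits/symbol

Repeatedly combine the two least-probable nodes; the expected code length is the sum of the merged weights.
merge 1/25 + 1/20 → 9/100
merge 9/100 + 1/10 → 19/100
merge 3/25 + 9/50 → 3/10
merge 19/100 + 1/4 → 11/25
merge 13/50 + 3/10 → 14/25
merge 11/25 + 14/25 → 1
L = 9/100 + 19/100 + 3/10 + 11/25 + 14/25 + 1 = 129/50 = 2.58 bits/symbol.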